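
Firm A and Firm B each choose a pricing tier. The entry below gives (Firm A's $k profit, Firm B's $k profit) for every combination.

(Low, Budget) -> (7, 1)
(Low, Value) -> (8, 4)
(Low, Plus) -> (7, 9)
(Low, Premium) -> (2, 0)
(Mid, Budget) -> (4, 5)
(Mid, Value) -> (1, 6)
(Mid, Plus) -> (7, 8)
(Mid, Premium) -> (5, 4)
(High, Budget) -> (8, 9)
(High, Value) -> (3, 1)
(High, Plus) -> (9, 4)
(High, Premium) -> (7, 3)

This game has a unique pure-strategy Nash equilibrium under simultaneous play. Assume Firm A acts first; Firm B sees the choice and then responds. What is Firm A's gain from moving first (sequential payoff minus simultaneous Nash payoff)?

0

Solve by backward induction (Firm A leads).
- Low → Firm B plays Plus (best of 1, 4, 9, 0); Firm A gets 7.
- Mid → Firm B plays Plus (best of 5, 6, 8, 4); Firm A gets 7.
- High → Firm B plays Budget (best of 9, 1, 4, 3); Firm A gets 8.
Maximizing over 7, 7, 8, Firm A chooses High. Subgame-perfect outcome: (High, Budget) with payoffs (8, 9).
For the simultaneous game, intersect best replies.
Firm A's best replies: Budget→High; Value→Low; Plus→High; Premium→High.
Firm B's best replies: Low→Plus; Mid→Plus; High→Budget.
Only (High, Budget) has each player best-responding; Nash payoffs (8, 9).
Firm A's commitment gain: 8 − 8 = 0.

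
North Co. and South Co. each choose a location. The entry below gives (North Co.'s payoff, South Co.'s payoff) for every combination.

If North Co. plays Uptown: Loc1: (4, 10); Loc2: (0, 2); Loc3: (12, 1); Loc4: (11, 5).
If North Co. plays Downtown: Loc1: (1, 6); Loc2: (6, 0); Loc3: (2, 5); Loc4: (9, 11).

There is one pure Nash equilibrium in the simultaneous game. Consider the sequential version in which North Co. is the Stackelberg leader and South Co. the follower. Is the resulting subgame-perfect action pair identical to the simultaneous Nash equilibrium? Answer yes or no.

Work backward from South Co.'s decision.
- Uptown → South Co. plays Loc1 (best of 10, 2, 1, 5); North Co. gets 4.
- Downtown → South Co. plays Loc4 (best of 6, 0, 5, 11); North Co. gets 9.
Among 4, 9, the best is 9 at Downtown. Subgame-perfect outcome: (Downtown, Loc4) with payoffs (9, 11).
For the simultaneous game, intersect best replies.
North Co.'s best replies: Loc1→Uptown; Loc2→Downtown; Loc3→Uptown; Loc4→Uptown.
South Co.'s best replies: Uptown→Loc1; Downtown→Loc4.
Only (Uptown, Loc1) has each player best-responding; Nash payoffs (4, 10).
Sequential outcome (Downtown, Loc4) differs from the Nash profile (Uptown, Loc1).

no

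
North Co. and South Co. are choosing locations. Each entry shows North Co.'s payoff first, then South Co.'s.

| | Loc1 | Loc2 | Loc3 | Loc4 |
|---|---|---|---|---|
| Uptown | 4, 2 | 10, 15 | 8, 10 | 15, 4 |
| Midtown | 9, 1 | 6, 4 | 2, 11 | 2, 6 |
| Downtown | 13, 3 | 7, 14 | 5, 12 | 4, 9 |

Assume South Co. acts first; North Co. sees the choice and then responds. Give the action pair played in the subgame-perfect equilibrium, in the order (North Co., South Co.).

(Uptown, Loc2)

Work backward from North Co.'s decision.
- Loc1 → North Co. plays Downtown (best of 4, 9, 13); South Co. gets 3.
- Loc2 → North Co. plays Uptown (best of 10, 6, 7); South Co. gets 15.
- Loc3 → North Co. plays Uptown (best of 8, 2, 5); South Co. gets 10.
- Loc4 → North Co. plays Uptown (best of 15, 2, 4); South Co. gets 4.
Maximizing over 3, 15, 10, 4, South Co. chooses Loc2. Subgame-perfect outcome: (Uptown, Loc2) with payoffs (10, 15).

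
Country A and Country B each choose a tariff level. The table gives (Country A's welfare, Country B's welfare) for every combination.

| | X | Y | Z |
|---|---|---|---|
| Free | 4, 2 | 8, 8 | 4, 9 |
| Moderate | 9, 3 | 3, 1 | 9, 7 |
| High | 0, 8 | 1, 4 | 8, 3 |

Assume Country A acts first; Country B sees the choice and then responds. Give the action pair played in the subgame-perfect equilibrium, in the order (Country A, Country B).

(Moderate, Z)

Work backward from Country B's decision.
- Free: Country B compares 2, 8, 9 and picks Z; Country A would get 4.
- Moderate: Country B compares 3, 1, 7 and picks Z; Country A would get 9.
- High: Country B compares 8, 4, 3 and picks X; Country A would get 0.
Among 4, 9, 0, the best is 9 at Moderate. Subgame-perfect outcome: (Moderate, Z) with payoffs (9, 7).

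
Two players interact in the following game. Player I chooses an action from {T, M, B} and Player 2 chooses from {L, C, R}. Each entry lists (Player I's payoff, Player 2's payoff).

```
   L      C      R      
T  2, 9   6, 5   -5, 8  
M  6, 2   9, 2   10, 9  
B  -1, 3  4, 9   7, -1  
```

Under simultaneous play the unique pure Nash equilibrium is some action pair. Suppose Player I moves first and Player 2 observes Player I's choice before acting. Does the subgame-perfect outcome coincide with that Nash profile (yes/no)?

Player 2 best-responds to each possible Player I move:
- T → Player 2 plays L (best of 9, 5, 8); Player I gets 2.
- M → Player 2 plays R (best of 2, 2, 9); Player I gets 10.
- B → Player 2 plays C (best of 3, 9, -1); Player I gets 4.
Maximizing over 2, 10, 4, Player I chooses M. Subgame-perfect outcome: (M, R) with payoffs (10, 9).
Now find the simultaneous Nash equilibrium.
Player I's best replies: L→M; C→M; R→M.
Player 2's best replies: T→L; M→R; B→C.
The unique mutual best reply is (M, R), giving (10, 9).
Sequential outcome (M, R) coincides with the Nash profile (M, R).

yes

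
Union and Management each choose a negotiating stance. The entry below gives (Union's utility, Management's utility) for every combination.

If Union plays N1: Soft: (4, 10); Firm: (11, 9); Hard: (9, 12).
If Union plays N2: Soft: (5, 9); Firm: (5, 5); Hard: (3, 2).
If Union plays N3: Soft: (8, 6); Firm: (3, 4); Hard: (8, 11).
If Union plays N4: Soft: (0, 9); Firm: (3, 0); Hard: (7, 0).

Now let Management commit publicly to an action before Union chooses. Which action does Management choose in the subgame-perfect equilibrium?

Hard

Backward induction with Management moving first.
- Soft → Union plays N3 (best of 4, 5, 8, 0); Management gets 6.
- Firm → Union plays N1 (best of 11, 5, 3, 3); Management gets 9.
- Hard → Union plays N1 (best of 9, 3, 8, 7); Management gets 12.
Management's induced payoffs are 6, 9, 12, so Management commits to Hard. Subgame-perfect outcome: (N1, Hard) with payoffs (9, 12).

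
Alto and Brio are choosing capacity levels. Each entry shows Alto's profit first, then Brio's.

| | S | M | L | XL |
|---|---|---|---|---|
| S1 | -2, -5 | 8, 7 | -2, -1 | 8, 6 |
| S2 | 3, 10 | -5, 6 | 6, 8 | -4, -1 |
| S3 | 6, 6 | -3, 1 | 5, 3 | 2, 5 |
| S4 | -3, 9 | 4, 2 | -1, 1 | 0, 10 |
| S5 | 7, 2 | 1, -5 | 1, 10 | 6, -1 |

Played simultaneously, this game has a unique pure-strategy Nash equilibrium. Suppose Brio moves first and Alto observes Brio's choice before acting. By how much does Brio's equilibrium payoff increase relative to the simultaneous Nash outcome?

Work backward from Alto's decision.
- S → Alto plays S5 (best of -2, 3, 6, -3, 7); Brio gets 2.
- M → Alto plays S1 (best of 8, -5, -3, 4, 1); Brio gets 7.
- L → Alto plays S2 (best of -2, 6, 5, -1, 1); Brio gets 8.
- XL → Alto plays S1 (best of 8, -4, 2, 0, 6); Brio gets 6.
Maximizing over 2, 7, 8, 6, Brio chooses L. Subgame-perfect outcome: (S2, L) with payoffs (6, 8).
Under simultaneous play:
Alto's best replies: S→S5; M→S1; L→S2; XL→S1.
Brio's best replies: S1→M; S2→S; S3→S; S4→XL; S5→L.
Only (S1, M) has each player best-responding; Nash payoffs (8, 7).
Brio's commitment gain: 8 − 7 = 1.

1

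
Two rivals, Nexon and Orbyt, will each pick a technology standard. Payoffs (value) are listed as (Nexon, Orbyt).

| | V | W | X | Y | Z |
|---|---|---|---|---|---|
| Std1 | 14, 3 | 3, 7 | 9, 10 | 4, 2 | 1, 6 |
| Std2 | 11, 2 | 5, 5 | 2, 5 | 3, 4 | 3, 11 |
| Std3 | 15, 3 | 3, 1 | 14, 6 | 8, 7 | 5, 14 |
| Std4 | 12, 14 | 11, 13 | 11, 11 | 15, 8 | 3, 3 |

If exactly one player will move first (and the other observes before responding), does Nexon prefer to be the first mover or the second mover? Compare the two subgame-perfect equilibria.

If Nexon leads: Orbyt's best replies are Std1→X, Std2→Z, Std3→Z, Std4→V; Nexon's induced payoffs 9, 3, 5, 12; outcome (Std4, V), payoffs (12, 14).
If Orbyt leads: Nexon's best replies are V→Std3, W→Std4, X→Std3, Y→Std4, Z→Std3; Orbyt's induced payoffs 3, 13, 6, 8, 14; outcome (Std3, Z), payoffs (5, 14).
Nexon gets 12 moving first and 5 moving second, so Nexon prefers to move first.

first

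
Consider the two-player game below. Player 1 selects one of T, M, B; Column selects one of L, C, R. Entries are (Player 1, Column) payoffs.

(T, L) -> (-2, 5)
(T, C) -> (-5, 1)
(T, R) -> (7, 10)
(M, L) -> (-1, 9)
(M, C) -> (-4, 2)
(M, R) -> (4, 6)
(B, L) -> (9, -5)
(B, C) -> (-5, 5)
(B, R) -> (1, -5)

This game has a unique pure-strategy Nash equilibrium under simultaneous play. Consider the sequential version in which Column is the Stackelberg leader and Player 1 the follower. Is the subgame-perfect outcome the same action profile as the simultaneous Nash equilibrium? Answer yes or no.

yes

Work backward from Player 1's decision.
- L: BR = B, leader payoff -5.
- C: BR = M, leader payoff 2.
- R: BR = T, leader payoff 10.
Column's induced payoffs are -5, 2, 10, so Column commits to R. Subgame-perfect outcome: (T, R) with payoffs (7, 10).
Now find the simultaneous Nash equilibrium.
Player 1's best replies: L→B; C→M; R→T.
Column's best replies: T→R; M→L; B→C.
The unique mutual best reply is (T, R), giving (7, 10).
Sequential outcome (T, R) coincides with the Nash profile (T, R).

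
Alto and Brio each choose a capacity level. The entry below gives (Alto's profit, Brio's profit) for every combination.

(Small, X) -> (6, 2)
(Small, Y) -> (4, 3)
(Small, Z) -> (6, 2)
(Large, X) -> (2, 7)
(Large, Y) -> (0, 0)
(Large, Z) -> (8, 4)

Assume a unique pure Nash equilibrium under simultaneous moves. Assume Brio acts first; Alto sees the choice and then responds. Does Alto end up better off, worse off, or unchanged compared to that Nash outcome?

Work backward from Alto's decision.
- X → Alto plays Small (best of 6, 2); Brio gets 2.
- Y → Alto plays Small (best of 4, 0); Brio gets 3.
- Z → Alto plays Large (best of 6, 8); Brio gets 4.
Among 2, 3, 4, the best is 4 at Z. Subgame-perfect outcome: (Large, Z) with payoffs (8, 4).
Now find the simultaneous Nash equilibrium.
Alto's best replies: X→Small; Y→Small; Z→Large.
Brio's best replies: Small→Y; Large→X.
Only (Small, Y) has each player best-responding; Nash payoffs (4, 3).
Alto earns 8 sequentially versus 4 at the Nash outcome: better off.

better off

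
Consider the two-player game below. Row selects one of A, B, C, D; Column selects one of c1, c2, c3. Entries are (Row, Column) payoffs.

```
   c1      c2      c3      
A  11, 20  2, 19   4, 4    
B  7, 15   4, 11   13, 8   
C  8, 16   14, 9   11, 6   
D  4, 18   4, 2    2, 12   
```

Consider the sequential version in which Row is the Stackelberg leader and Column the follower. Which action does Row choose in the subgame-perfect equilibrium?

Solve by backward induction (Row leads).
- A → Column plays c1 (best of 20, 19, 4); Row gets 11.
- B → Column plays c1 (best of 15, 11, 8); Row gets 7.
- C → Column plays c1 (best of 16, 9, 6); Row gets 8.
- D → Column plays c1 (best of 18, 2, 12); Row gets 4.
Row's induced payoffs are 11, 7, 8, 4, so Row commits to A. Subgame-perfect outcome: (A, c1) with payoffs (11, 20).

A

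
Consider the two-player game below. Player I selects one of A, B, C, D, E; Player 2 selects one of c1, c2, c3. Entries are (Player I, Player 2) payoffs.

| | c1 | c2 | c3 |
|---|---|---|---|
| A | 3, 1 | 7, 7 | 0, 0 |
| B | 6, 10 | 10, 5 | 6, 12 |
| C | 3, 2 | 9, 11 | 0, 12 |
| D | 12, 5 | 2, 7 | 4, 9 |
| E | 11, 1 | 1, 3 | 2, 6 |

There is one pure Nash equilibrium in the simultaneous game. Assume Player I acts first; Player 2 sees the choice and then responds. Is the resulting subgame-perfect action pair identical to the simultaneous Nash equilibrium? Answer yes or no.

no

Solve by backward induction (Player I leads).
- A: BR = c2, leader payoff 7.
- B: BR = c3, leader payoff 6.
- C: BR = c3, leader payoff 0.
- D: BR = c3, leader payoff 4.
- E: BR = c3, leader payoff 2.
Maximizing over 7, 6, 0, 4, 2, Player I chooses A. Subgame-perfect outcome: (A, c2) with payoffs (7, 7).
For the simultaneous game, intersect best replies.
Player I's best replies: c1→D; c2→B; c3→B.
Player 2's best replies: A→c2; B→c3; C→c3; D→c3; E→c3.
The unique mutual best reply is (B, c3), giving (6, 12).
Sequential outcome (A, c2) differs from the Nash profile (B, c3).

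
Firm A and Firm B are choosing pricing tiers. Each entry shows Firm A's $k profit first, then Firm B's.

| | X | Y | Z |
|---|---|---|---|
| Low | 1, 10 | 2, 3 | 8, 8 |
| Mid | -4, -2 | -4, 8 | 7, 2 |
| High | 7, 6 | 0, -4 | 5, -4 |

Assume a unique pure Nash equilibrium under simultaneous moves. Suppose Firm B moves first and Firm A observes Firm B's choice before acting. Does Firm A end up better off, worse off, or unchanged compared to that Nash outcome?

Backward induction with Firm B moving first.
- X: BR = High, leader payoff 6.
- Y: BR = Low, leader payoff 3.
- Z: BR = Low, leader payoff 8.
Among 6, 3, 8, the best is 8 at Z. Subgame-perfect outcome: (Low, Z) with payoffs (8, 8).
Now find the simultaneous Nash equilibrium.
Firm A's best replies: X→High; Y→Low; Z→Low.
Firm B's best replies: Low→X; Mid→Y; High→X.
Only (High, X) has each player best-responding; Nash payoffs (7, 6).
Firm A earns 8 sequentially versus 7 at the Nash outcome: better off.

better off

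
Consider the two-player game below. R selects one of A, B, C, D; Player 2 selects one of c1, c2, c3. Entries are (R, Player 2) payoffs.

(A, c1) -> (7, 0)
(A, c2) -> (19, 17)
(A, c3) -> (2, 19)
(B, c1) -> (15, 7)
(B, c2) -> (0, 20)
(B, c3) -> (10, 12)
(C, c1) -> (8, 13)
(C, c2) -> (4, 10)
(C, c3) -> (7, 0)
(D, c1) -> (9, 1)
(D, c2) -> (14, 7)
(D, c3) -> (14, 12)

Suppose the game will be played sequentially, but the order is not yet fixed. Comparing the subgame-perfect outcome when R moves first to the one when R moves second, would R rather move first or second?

If R leads: Player 2's best replies are A→c3, B→c2, C→c1, D→c3; R's induced payoffs 2, 0, 8, 14; outcome (D, c3), payoffs (14, 12).
If Player 2 leads: R's best replies are c1→B, c2→A, c3→D; Player 2's induced payoffs 7, 17, 12; outcome (A, c2), payoffs (19, 17).
R gets 14 moving first and 19 moving second, so R prefers to move second.

second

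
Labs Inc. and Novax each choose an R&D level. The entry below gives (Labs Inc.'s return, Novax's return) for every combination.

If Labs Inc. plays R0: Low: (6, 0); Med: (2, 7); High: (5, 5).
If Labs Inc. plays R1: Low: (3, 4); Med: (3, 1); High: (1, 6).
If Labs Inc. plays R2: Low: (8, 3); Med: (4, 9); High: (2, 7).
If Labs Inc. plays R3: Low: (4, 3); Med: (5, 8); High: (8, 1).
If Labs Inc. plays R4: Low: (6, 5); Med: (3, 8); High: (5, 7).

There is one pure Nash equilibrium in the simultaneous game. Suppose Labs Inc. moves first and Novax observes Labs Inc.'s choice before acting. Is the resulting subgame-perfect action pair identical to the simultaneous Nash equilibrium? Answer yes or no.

yes

Novax best-responds to each possible Labs Inc. move:
- R0 → Novax plays Med (best of 0, 7, 5); Labs Inc. gets 2.
- R1 → Novax plays High (best of 4, 1, 6); Labs Inc. gets 1.
- R2 → Novax plays Med (best of 3, 9, 7); Labs Inc. gets 4.
- R3 → Novax plays Med (best of 3, 8, 1); Labs Inc. gets 5.
- R4 → Novax plays Med (best of 5, 8, 7); Labs Inc. gets 3.
Labs Inc.'s induced payoffs are 2, 1, 4, 5, 3, so Labs Inc. commits to R3. Subgame-perfect outcome: (R3, Med) with payoffs (5, 8).
Now find the simultaneous Nash equilibrium.
Labs Inc.'s best replies: Low→R2; Med→R3; High→R3.
Novax's best replies: R0→Med; R1→High; R2→Med; R3→Med; R4→Med.
The unique mutual best reply is (R3, Med), giving (5, 8).
Sequential outcome (R3, Med) coincides with the Nash profile (R3, Med).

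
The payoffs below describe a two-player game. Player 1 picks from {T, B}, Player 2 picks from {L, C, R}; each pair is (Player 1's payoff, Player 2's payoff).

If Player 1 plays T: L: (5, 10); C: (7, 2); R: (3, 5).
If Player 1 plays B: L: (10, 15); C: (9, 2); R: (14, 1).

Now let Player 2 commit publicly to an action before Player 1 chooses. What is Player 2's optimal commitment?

L

Player 1 best-responds to each possible Player 2 move:
- L: BR = B, leader payoff 15.
- C: BR = B, leader payoff 2.
- R: BR = B, leader payoff 1.
Player 2's induced payoffs are 15, 2, 1, so Player 2 commits to L. Subgame-perfect outcome: (B, L) with payoffs (10, 15).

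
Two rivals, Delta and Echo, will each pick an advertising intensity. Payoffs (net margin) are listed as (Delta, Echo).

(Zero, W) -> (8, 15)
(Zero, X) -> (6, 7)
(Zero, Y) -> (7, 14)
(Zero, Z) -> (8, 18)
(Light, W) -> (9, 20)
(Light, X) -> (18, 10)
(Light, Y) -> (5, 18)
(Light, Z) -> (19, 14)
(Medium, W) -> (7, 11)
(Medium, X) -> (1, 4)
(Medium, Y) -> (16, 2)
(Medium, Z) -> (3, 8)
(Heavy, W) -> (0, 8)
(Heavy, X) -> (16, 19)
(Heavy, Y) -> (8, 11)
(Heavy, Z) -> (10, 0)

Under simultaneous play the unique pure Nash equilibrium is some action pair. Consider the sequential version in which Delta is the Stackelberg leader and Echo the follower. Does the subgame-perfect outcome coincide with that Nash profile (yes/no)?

Solve by backward induction (Delta leads).
- Zero: BR = Z, leader payoff 8.
- Light: BR = W, leader payoff 9.
- Medium: BR = W, leader payoff 7.
- Heavy: BR = X, leader payoff 16.
Among 8, 9, 7, 16, the best is 16 at Heavy. Subgame-perfect outcome: (Heavy, X) with payoffs (16, 19).
Under simultaneous play:
Delta's best replies: W→Light; X→Light; Y→Medium; Z→Light.
Echo's best replies: Zero→Z; Light→W; Medium→W; Heavy→X.
The unique mutual best reply is (Light, W), giving (9, 20).
Sequential outcome (Heavy, X) differs from the Nash profile (Light, W).

no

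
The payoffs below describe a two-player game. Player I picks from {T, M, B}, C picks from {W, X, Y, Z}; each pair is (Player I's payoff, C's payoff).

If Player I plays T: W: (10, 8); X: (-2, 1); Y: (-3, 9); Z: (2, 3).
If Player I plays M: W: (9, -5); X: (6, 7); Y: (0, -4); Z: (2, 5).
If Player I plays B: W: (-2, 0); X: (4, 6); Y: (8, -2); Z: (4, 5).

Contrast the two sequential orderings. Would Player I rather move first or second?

second

If Player I leads: C's best replies are T→Y, M→X, B→X; Player I's induced payoffs -3, 6, 4; outcome (M, X), payoffs (6, 7).
If C leads: Player I's best replies are W→T, X→M, Y→B, Z→B; C's induced payoffs 8, 7, -2, 5; outcome (T, W), payoffs (10, 8).
Player I gets 6 moving first and 10 moving second, so Player I prefers to move second.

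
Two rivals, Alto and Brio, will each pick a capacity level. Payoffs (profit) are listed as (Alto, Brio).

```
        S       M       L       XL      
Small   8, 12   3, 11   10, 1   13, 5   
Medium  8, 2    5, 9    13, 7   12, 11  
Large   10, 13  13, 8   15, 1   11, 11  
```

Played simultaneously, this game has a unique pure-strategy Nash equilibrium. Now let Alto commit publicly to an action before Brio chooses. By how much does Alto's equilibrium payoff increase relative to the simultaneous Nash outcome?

2

Brio best-responds to each possible Alto move:
- Small: BR = S, leader payoff 8.
- Medium: BR = XL, leader payoff 12.
- Large: BR = S, leader payoff 10.
Among 8, 12, 10, the best is 12 at Medium. Subgame-perfect outcome: (Medium, XL) with payoffs (12, 11).
Now find the simultaneous Nash equilibrium.
Alto's best replies: S→Large; M→Large; L→Large; XL→Small.
Brio's best replies: Small→S; Medium→XL; Large→S.
The unique mutual best reply is (Large, S), giving (10, 13).
Alto's commitment gain: 12 − 10 = 2.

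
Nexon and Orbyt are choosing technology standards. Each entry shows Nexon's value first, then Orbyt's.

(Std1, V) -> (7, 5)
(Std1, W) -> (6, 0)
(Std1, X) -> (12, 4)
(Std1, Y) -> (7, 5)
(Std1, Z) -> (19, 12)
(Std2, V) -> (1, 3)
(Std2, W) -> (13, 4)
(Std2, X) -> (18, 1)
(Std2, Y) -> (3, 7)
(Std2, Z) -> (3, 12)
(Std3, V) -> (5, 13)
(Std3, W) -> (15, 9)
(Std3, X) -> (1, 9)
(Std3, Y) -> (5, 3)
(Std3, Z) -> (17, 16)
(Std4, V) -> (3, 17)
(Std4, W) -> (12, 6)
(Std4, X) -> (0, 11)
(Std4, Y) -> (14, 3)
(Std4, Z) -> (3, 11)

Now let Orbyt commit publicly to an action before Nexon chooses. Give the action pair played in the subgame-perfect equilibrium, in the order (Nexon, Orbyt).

(Std1, Z)

Work backward from Nexon's decision.
- V: Nexon compares 7, 1, 5, 3 and picks Std1; Orbyt would get 5.
- W: Nexon compares 6, 13, 15, 12 and picks Std3; Orbyt would get 9.
- X: Nexon compares 12, 18, 1, 0 and picks Std2; Orbyt would get 1.
- Y: Nexon compares 7, 3, 5, 14 and picks Std4; Orbyt would get 3.
- Z: Nexon compares 19, 3, 17, 3 and picks Std1; Orbyt would get 12.
Orbyt's induced payoffs are 5, 9, 1, 3, 12, so Orbyt commits to Z. Subgame-perfect outcome: (Std1, Z) with payoffs (19, 12).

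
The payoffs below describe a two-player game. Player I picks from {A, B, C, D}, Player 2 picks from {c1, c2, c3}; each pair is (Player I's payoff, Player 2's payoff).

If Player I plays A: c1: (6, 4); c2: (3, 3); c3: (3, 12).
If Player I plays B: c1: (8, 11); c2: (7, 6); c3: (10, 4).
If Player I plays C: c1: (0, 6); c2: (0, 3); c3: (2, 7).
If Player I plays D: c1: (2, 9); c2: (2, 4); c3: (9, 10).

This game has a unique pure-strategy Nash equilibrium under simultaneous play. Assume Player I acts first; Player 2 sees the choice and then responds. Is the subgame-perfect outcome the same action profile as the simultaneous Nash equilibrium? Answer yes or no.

Solve by backward induction (Player I leads).
- A: Player 2 compares 4, 3, 12 and picks c3; Player I would get 3.
- B: Player 2 compares 11, 6, 4 and picks c1; Player I would get 8.
- C: Player 2 compares 6, 3, 7 and picks c3; Player I would get 2.
- D: Player 2 compares 9, 4, 10 and picks c3; Player I would get 9.
Maximizing over 3, 8, 2, 9, Player I chooses D. Subgame-perfect outcome: (D, c3) with payoffs (9, 10).
For the simultaneous game, intersect best replies.
Player I's best replies: c1→B; c2→B; c3→B.
Player 2's best replies: A→c3; B→c1; C→c3; D→c3.
Only (B, c1) has each player best-responding; Nash payoffs (8, 11).
Sequential outcome (D, c3) differs from the Nash profile (B, c1).

no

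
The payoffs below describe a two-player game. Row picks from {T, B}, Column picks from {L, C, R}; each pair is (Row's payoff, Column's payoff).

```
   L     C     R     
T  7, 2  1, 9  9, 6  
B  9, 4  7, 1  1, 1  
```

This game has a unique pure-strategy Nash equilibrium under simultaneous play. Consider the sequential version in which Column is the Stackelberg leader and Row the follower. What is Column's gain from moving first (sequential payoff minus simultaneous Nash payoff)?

Work backward from Row's decision.
- L: Row compares 7, 9 and picks B; Column would get 4.
- C: Row compares 1, 7 and picks B; Column would get 1.
- R: Row compares 9, 1 and picks T; Column would get 6.
Maximizing over 4, 1, 6, Column chooses R. Subgame-perfect outcome: (T, R) with payoffs (9, 6).
For the simultaneous game, intersect best replies.
Row's best replies: L→B; C→B; R→T.
Column's best replies: T→C; B→L.
Only (B, L) has each player best-responding; Nash payoffs (9, 4).
Column's commitment gain: 6 − 4 = 2.

2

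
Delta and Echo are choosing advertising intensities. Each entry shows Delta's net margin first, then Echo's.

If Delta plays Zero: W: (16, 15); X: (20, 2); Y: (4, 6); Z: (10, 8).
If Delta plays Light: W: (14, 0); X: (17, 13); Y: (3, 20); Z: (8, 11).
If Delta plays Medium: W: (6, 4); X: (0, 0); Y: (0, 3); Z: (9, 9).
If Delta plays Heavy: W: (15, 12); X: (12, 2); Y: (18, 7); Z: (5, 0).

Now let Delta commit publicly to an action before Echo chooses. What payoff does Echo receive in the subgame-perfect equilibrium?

15

Echo best-responds to each possible Delta move:
- Zero: BR = W, leader payoff 16.
- Light: BR = Y, leader payoff 3.
- Medium: BR = Z, leader payoff 9.
- Heavy: BR = W, leader payoff 15.
Maximizing over 16, 3, 9, 15, Delta chooses Zero. Subgame-perfect outcome: (Zero, W) with payoffs (16, 15).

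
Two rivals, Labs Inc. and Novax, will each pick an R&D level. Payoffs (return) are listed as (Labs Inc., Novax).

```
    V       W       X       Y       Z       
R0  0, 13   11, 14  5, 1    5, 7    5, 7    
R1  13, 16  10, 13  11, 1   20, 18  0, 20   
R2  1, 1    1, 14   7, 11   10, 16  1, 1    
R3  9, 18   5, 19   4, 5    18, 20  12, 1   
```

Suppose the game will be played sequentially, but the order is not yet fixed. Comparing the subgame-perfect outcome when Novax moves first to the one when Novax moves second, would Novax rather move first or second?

If Labs Inc. leads: Novax's best replies are R0→W, R1→Z, R2→Y, R3→Y; Labs Inc.'s induced payoffs 11, 0, 10, 18; outcome (R3, Y), payoffs (18, 20).
If Novax leads: Labs Inc.'s best replies are V→R1, W→R0, X→R1, Y→R1, Z→R3; Novax's induced payoffs 16, 14, 1, 18, 1; outcome (R1, Y), payoffs (20, 18).
Novax gets 18 moving first and 20 moving second, so Novax prefers to move second.

second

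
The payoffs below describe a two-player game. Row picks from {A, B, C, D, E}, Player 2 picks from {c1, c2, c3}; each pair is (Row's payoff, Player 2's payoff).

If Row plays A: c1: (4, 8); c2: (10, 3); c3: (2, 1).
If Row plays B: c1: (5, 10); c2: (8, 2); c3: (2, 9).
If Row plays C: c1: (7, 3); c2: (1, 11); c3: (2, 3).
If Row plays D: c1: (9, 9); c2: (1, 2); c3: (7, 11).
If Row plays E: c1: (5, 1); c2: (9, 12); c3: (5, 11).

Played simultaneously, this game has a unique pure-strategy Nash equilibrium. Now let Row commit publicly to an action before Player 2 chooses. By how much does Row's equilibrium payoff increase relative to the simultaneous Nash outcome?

Work backward from Player 2's decision.
- A: Player 2 compares 8, 3, 1 and picks c1; Row would get 4.
- B: Player 2 compares 10, 2, 9 and picks c1; Row would get 5.
- C: Player 2 compares 3, 11, 3 and picks c2; Row would get 1.
- D: Player 2 compares 9, 2, 11 and picks c3; Row would get 7.
- E: Player 2 compares 1, 12, 11 and picks c2; Row would get 9.
Among 4, 5, 1, 7, 9, the best is 9 at E. Subgame-perfect outcome: (E, c2) with payoffs (9, 12).
For the simultaneous game, intersect best replies.
Row's best replies: c1→D; c2→A; c3→D.
Player 2's best replies: A→c1; B→c1; C→c2; D→c3; E→c2.
Only (D, c3) has each player best-responding; Nash payoffs (7, 11).
Row's commitment gain: 9 − 7 = 2.

2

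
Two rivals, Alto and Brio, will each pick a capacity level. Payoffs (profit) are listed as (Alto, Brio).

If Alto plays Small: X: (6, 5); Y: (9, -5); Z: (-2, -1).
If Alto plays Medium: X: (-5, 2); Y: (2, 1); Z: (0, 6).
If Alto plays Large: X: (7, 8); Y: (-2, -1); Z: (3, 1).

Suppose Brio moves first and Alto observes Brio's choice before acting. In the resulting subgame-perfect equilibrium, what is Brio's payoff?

8

Backward induction with Brio moving first.
- X: BR = Large, leader payoff 8.
- Y: BR = Small, leader payoff -5.
- Z: BR = Large, leader payoff 1.
Maximizing over 8, -5, 1, Brio chooses X. Subgame-perfect outcome: (Large, X) with payoffs (7, 8).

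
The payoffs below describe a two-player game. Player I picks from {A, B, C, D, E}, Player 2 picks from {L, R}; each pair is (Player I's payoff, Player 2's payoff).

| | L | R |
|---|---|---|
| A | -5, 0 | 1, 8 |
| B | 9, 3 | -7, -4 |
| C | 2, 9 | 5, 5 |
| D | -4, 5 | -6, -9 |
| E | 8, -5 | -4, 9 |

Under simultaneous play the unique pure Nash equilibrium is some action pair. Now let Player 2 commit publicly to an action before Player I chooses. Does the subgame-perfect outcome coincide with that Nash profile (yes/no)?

Backward induction with Player 2 moving first.
- L → Player I plays B (best of -5, 9, 2, -4, 8); Player 2 gets 3.
- R → Player I plays C (best of 1, -7, 5, -6, -4); Player 2 gets 5.
Maximizing over 3, 5, Player 2 chooses R. Subgame-perfect outcome: (C, R) with payoffs (5, 5).
For the simultaneous game, intersect best replies.
Player I's best replies: L→B; R→C.
Player 2's best replies: A→R; B→L; C→L; D→L; E→R.
The unique mutual best reply is (B, L), giving (9, 3).
Sequential outcome (C, R) differs from the Nash profile (B, L).

no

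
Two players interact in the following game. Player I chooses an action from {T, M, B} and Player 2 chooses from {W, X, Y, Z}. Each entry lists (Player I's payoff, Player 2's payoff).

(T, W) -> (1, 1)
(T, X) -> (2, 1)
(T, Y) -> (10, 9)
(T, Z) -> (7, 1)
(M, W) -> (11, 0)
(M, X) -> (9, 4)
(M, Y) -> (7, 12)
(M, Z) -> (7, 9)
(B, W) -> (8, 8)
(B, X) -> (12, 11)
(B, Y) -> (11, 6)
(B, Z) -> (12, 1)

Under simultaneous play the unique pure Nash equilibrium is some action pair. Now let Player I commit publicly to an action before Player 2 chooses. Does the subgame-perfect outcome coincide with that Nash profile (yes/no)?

yes

Backward induction with Player I moving first.
- T → Player 2 plays Y (best of 1, 1, 9, 1); Player I gets 10.
- M → Player 2 plays Y (best of 0, 4, 12, 9); Player I gets 7.
- B → Player 2 plays X (best of 8, 11, 6, 1); Player I gets 12.
Among 10, 7, 12, the best is 12 at B. Subgame-perfect outcome: (B, X) with payoffs (12, 11).
Under simultaneous play:
Player I's best replies: W→M; X→B; Y→B; Z→B.
Player 2's best replies: T→Y; M→Y; B→X.
Only (B, X) has each player best-responding; Nash payoffs (12, 11).
Sequential outcome (B, X) coincides with the Nash profile (B, X).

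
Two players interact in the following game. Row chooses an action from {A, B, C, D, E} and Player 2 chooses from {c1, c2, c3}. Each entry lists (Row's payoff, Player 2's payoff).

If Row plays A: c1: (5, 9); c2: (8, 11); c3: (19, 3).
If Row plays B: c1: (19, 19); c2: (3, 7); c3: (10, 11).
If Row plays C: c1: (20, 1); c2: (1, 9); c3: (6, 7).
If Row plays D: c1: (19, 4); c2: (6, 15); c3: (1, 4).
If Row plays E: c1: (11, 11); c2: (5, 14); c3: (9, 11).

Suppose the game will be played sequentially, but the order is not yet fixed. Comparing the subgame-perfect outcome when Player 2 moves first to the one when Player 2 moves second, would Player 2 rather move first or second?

If Row leads: Player 2's best replies are A→c2, B→c1, C→c2, D→c2, E→c2; Row's induced payoffs 8, 19, 1, 6, 5; outcome (B, c1), payoffs (19, 19).
If Player 2 leads: Row's best replies are c1→C, c2→A, c3→A; Player 2's induced payoffs 1, 11, 3; outcome (A, c2), payoffs (8, 11).
Player 2 gets 11 moving first and 19 moving second, so Player 2 prefers to move second.

second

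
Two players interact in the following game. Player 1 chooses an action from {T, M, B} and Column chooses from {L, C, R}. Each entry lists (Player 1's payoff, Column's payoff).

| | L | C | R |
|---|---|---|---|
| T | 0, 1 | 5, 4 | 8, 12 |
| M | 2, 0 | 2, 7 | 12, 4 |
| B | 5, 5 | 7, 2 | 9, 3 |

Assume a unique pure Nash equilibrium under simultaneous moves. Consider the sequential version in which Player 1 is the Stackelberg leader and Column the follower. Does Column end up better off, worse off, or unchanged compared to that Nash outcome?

better off

Solve by backward induction (Player 1 leads).
- T → Column plays R (best of 1, 4, 12); Player 1 gets 8.
- M → Column plays C (best of 0, 7, 4); Player 1 gets 2.
- B → Column plays L (best of 5, 2, 3); Player 1 gets 5.
Player 1's induced payoffs are 8, 2, 5, so Player 1 commits to T. Subgame-perfect outcome: (T, R) with payoffs (8, 12).
Now find the simultaneous Nash equilibrium.
Player 1's best replies: L→B; C→B; R→M.
Column's best replies: T→R; M→C; B→L.
Only (B, L) has each player best-responding; Nash payoffs (5, 5).
Column earns 12 sequentially versus 5 at the Nash outcome: better off.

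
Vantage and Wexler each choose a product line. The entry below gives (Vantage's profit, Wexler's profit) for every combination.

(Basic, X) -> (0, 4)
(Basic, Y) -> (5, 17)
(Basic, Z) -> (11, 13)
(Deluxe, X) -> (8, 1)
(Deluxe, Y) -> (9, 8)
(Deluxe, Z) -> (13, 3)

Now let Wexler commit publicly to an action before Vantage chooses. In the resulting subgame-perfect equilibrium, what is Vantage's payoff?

9

Vantage best-responds to each possible Wexler move:
- X: Vantage compares 0, 8 and picks Deluxe; Wexler would get 1.
- Y: Vantage compares 5, 9 and picks Deluxe; Wexler would get 8.
- Z: Vantage compares 11, 13 and picks Deluxe; Wexler would get 3.
Maximizing over 1, 8, 3, Wexler chooses Y. Subgame-perfect outcome: (Deluxe, Y) with payoffs (9, 8).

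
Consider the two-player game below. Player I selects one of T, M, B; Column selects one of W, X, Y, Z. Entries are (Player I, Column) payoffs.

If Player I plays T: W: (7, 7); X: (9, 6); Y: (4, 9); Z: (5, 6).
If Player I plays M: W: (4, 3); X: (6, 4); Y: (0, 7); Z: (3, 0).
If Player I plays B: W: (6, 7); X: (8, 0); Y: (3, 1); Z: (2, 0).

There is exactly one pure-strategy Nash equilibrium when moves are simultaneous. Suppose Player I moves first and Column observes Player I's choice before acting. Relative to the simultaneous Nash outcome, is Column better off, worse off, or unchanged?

worse off

Work backward from Column's decision.
- T → Column plays Y (best of 7, 6, 9, 6); Player I gets 4.
- M → Column plays Y (best of 3, 4, 7, 0); Player I gets 0.
- B → Column plays W (best of 7, 0, 1, 0); Player I gets 6.
Among 4, 0, 6, the best is 6 at B. Subgame-perfect outcome: (B, W) with payoffs (6, 7).
Now find the simultaneous Nash equilibrium.
Player I's best replies: W→T; X→T; Y→T; Z→T.
Column's best replies: T→Y; M→Y; B→W.
The unique mutual best reply is (T, Y), giving (4, 9).
Column earns 7 sequentially versus 9 at the Nash outcome: worse off.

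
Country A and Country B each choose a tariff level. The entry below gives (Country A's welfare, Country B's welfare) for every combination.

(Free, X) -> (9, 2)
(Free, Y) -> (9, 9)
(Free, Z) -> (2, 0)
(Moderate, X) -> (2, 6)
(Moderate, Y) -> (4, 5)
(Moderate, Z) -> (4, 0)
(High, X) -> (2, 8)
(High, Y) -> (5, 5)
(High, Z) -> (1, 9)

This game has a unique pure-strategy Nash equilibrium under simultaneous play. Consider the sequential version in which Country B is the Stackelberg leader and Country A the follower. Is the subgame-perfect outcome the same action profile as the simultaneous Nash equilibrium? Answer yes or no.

Country A best-responds to each possible Country B move:
- X: Country A compares 9, 2, 2 and picks Free; Country B would get 2.
- Y: Country A compares 9, 4, 5 and picks Free; Country B would get 9.
- Z: Country A compares 2, 4, 1 and picks Moderate; Country B would get 0.
Maximizing over 2, 9, 0, Country B chooses Y. Subgame-perfect outcome: (Free, Y) with payoffs (9, 9).
Under simultaneous play:
Country A's best replies: X→Free; Y→Free; Z→Moderate.
Country B's best replies: Free→Y; Moderate→X; High→Z.
The unique mutual best reply is (Free, Y), giving (9, 9).
Sequential outcome (Free, Y) coincides with the Nash profile (Free, Y).

yes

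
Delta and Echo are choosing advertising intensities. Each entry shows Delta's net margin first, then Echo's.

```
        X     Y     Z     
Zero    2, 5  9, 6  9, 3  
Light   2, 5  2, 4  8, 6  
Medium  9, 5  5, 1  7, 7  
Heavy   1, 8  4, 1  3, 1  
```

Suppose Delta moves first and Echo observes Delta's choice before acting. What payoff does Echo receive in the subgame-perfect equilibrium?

Work backward from Echo's decision.
- Zero: Echo compares 5, 6, 3 and picks Y; Delta would get 9.
- Light: Echo compares 5, 4, 6 and picks Z; Delta would get 8.
- Medium: Echo compares 5, 1, 7 and picks Z; Delta would get 7.
- Heavy: Echo compares 8, 1, 1 and picks X; Delta would get 1.
Maximizing over 9, 8, 7, 1, Delta chooses Zero. Subgame-perfect outcome: (Zero, Y) with payoffs (9, 6).

6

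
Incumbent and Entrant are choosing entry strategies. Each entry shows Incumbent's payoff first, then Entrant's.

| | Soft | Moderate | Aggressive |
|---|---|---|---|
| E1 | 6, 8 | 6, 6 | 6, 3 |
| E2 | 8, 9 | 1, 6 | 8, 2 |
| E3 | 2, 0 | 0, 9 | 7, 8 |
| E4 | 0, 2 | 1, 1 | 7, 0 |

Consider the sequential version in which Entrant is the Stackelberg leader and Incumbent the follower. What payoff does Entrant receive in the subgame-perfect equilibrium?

Work backward from Incumbent's decision.
- Soft: Incumbent compares 6, 8, 2, 0 and picks E2; Entrant would get 9.
- Moderate: Incumbent compares 6, 1, 0, 1 and picks E1; Entrant would get 6.
- Aggressive: Incumbent compares 6, 8, 7, 7 and picks E2; Entrant would get 2.
Among 9, 6, 2, the best is 9 at Soft. Subgame-perfect outcome: (E2, Soft) with payoffs (8, 9).

9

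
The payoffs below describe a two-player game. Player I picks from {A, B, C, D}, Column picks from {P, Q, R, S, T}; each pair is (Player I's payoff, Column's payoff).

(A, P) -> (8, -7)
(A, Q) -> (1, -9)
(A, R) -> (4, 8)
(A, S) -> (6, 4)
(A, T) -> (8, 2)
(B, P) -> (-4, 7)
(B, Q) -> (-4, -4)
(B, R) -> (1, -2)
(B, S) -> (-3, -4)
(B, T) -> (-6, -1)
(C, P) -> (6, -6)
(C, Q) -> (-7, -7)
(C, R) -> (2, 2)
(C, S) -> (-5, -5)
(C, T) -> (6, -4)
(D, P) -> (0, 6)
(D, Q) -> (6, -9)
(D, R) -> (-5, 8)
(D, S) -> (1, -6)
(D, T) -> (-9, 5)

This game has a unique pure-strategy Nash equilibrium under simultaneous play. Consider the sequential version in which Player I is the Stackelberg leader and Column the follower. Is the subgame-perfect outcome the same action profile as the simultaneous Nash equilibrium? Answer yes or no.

yes

Column best-responds to each possible Player I move:
- A: Column compares -7, -9, 8, 4, 2 and picks R; Player I would get 4.
- B: Column compares 7, -4, -2, -4, -1 and picks P; Player I would get -4.
- C: Column compares -6, -7, 2, -5, -4 and picks R; Player I would get 2.
- D: Column compares 6, -9, 8, -6, 5 and picks R; Player I would get -5.
Maximizing over 4, -4, 2, -5, Player I chooses A. Subgame-perfect outcome: (A, R) with payoffs (4, 8).
Now find the simultaneous Nash equilibrium.
Player I's best replies: P→A; Q→D; R→A; S→A; T→A.
Column's best replies: A→R; B→P; C→R; D→R.
The unique mutual best reply is (A, R), giving (4, 8).
Sequential outcome (A, R) coincides with the Nash profile (A, R).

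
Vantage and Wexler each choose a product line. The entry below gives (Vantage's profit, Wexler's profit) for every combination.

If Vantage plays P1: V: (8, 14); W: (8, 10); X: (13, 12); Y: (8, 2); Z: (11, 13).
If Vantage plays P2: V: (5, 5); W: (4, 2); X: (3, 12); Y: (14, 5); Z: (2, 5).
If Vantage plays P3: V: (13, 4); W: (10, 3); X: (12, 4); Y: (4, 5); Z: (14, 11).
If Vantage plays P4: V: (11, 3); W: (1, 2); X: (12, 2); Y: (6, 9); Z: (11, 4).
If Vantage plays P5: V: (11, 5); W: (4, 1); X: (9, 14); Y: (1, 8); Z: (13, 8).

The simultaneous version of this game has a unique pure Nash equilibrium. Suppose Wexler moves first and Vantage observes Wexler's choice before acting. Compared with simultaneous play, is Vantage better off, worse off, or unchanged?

worse off

Solve by backward induction (Wexler leads).
- V: BR = P3, leader payoff 4.
- W: BR = P3, leader payoff 3.
- X: BR = P1, leader payoff 12.
- Y: BR = P2, leader payoff 5.
- Z: BR = P3, leader payoff 11.
Maximizing over 4, 3, 12, 5, 11, Wexler chooses X. Subgame-perfect outcome: (P1, X) with payoffs (13, 12).
Now find the simultaneous Nash equilibrium.
Vantage's best replies: V→P3; W→P3; X→P1; Y→P2; Z→P3.
Wexler's best replies: P1→V; P2→X; P3→Z; P4→Y; P5→X.
The unique mutual best reply is (P3, Z), giving (14, 11).
Vantage earns 13 sequentially versus 14 at the Nash outcome: worse off.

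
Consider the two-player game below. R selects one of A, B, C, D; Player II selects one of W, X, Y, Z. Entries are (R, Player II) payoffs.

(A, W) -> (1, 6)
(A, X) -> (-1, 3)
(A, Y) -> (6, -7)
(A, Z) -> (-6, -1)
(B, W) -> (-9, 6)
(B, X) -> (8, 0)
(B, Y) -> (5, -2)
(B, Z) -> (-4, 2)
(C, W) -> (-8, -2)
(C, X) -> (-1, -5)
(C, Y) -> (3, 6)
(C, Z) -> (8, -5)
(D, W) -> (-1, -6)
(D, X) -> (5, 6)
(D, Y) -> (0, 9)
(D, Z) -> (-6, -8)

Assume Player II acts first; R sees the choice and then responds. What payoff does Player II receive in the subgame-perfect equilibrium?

Backward induction with Player II moving first.
- W: BR = A, leader payoff 6.
- X: BR = B, leader payoff 0.
- Y: BR = A, leader payoff -7.
- Z: BR = C, leader payoff -5.
Player II's induced payoffs are 6, 0, -7, -5, so Player II commits to W. Subgame-perfect outcome: (A, W) with payoffs (1, 6).

6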